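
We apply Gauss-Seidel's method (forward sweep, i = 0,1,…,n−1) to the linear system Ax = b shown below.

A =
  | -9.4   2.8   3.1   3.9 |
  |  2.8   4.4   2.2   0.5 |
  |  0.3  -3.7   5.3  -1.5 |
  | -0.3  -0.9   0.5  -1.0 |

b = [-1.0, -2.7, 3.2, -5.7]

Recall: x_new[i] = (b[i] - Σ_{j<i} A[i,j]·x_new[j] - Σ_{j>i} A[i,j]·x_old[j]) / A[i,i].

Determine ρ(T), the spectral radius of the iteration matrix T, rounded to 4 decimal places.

0.6887

A = D + L + U where D = diag(-9.4, 4.4, 5.3, -1).
T_GS = -(D+L)⁻¹U: row 0 first, T[0,2] = -(3.1)/(-9.4) = +0.3298; later rows by forward substitution.
  T[0,:] = [+0.0000, +0.2979, +0.3298, +0.4149]
  T[1,:] = [+0.0000, -0.1896, -0.7099, -0.3777]
  T[2,:] = [+0.0000, -0.1492, -0.5142, -0.0041]
  T[3,:] = [+0.0000, +0.0066, +0.2828, +0.2134]
|eigenvalues of T|: 0.6887, 0.2670, 0.0688, 0.0000.
spectral radius ρ = 0.6887; 0.6887 < 1: convergent.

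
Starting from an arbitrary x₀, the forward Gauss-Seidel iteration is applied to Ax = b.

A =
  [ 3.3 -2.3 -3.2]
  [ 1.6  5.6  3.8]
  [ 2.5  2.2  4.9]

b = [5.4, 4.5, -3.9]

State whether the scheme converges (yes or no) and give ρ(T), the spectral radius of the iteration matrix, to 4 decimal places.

Split A = D + L + U, D = diag(3.3, 5.6, 4.9).
T_GS = -(D+L)⁻¹U: row 0 first, T[0,1] = -(-2.3)/(3.3) = +0.6970; later rows by forward substitution.
  T[0,:] = [+0.0000 +0.6970 +0.9697]
  T[1,:] = [+0.0000 -0.1991 -0.9556]
  T[2,:] = [+0.0000 -0.2662 -0.0657]
moduli |λ_i(T)| = 0.6412, 0.3763, 0.0000.
ρ(T) = max|λ| = 0.6412; 0.6412 < 1 ⇒ converges.

yes, ρ = 0.6412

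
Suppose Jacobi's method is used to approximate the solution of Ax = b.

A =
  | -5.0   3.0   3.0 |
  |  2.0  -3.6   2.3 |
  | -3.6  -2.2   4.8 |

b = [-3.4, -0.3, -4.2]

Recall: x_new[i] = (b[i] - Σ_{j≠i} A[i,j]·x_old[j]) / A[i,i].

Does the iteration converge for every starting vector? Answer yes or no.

Split A = D + L + U, D = diag(-5, -3.6, 4.8).
Jacobi: T = -D⁻¹(L+U), T[0,2] = -(3)/(-5) = +0.6000; T[0,0] = 0.
  T[0,:] = [+0.0000, +0.6000, +0.6000]
  T[1,:] = [+0.5556, +0.0000, +0.6389]
  T[2,:] = [+0.7500, +0.4583, +0.0000]
|λ(T)| sorted: 1.2011, 0.6054, 0.6054.
spectral radius ρ = 1.2011; 1.2011 > 1 ⇒ diverges.

no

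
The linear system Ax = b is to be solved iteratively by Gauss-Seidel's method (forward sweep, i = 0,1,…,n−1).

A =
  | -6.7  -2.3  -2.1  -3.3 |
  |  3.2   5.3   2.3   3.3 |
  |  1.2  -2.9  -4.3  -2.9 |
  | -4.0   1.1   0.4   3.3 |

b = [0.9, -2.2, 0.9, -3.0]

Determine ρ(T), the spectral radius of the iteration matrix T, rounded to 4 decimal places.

A = D + L + U where D = diag(-6.7, 5.3, -4.3, 3.3).
Gauss-Seidel: T = -(D+L)⁻¹U, row 0 first, T[0,1] = -(-2.3)/(-6.7) = -0.3433; later rows by forward substitution.
  T[0,:] = [+0.0000, -0.3433, -0.3134, -0.4925]
  T[1,:] = [+0.0000, +0.2073, -0.2447, -0.3253]
  T[2,:] = [+0.0000, -0.2356, +0.0776, -0.5925]
  T[3,:] = [+0.0000, -0.4566, -0.3077, -0.4168]
eigenvalue magnitudes: 0.8638, 0.3755, 0.3755, 0.0000.
spectral radius ρ = 0.8638; 0.8638 < 1, so it converges for any x₀.

0.8638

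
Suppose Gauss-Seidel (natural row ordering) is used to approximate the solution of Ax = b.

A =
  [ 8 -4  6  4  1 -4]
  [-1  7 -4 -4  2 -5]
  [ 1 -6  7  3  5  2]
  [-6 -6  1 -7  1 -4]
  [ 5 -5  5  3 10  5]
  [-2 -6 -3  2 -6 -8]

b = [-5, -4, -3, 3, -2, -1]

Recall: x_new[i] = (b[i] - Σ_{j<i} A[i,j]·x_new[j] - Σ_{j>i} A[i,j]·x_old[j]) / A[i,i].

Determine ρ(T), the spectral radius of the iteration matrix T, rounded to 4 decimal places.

Diagonal D = diag(8, 7, 7, -7, 10, -8); L, U strict lower/upper.
T_GS = -(D+L)⁻¹U: row 0 first, T[0,2] = -(6)/(8) = -0.7500; later rows by forward substitution.
  T[0,:] = [+0.0000  +0.5000  -0.7500  -0.5000  -0.1250  +0.5000]
  T[1,:] = [+0.0000  +0.0714  +0.4643  +0.5000  -0.3036  +0.7857]
  T[2,:] = [+0.0000  -0.0102  +0.5051  +0.0714  -0.9566  +0.3163]
  T[3,:] = [+0.0000  -0.4913  +0.3171  +0.0102  +0.3735  -1.6283]
  T[4,:] = [+0.0000  -0.0618  +0.2595  +0.4612  +0.2770  -0.0268]
  T[5,:] = [+0.0000  -0.2512  -0.4655  -0.6202  +0.5033  -1.2199]
moduli |λ_i(T)| = 1.5747, 0.8935, 0.8935, 0.0417, 0.0417, 0.0000.
ρ(T) = max|λ| = 1.5747; 1.5747 > 1, so it fails to converge.

1.5747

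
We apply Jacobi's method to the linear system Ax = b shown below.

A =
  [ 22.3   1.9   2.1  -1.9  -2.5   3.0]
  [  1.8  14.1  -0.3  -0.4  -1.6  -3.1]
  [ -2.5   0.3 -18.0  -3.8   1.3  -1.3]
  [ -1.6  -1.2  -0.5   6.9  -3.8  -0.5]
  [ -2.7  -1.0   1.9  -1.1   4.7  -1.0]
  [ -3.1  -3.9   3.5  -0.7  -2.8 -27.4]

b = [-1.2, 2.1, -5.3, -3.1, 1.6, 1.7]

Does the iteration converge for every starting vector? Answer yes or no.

Let D = diag(22.3, 14.1, -18, 6.9, 4.7, -27.4); L, U the strict triangles.
T_J = -D⁻¹(L+U): T[0,2] = -(2.1)/(22.3) = -0.0942; T[0,0] = 0.
  T[0,:] = [+0.0000  -0.0852  -0.0942  +0.0852  +0.1121  -0.1345]
  T[1,:] = [-0.1277  +0.0000  +0.0213  +0.0284  +0.1135  +0.2199]
  T[2,:] = [-0.1389  +0.0167  +0.0000  -0.2111  +0.0722  -0.0722]
  T[3,:] = [+0.2319  +0.1739  +0.0725  +0.0000  +0.5507  +0.0725]
  T[4,:] = [+0.5745  +0.2128  -0.4043  +0.2340  +0.0000  +0.2128]
  T[5,:] = [-0.1131  -0.1423  +0.1277  -0.0255  -0.1022  +0.0000]
eigenvalue magnitudes: 0.5786, 0.3218, 0.3218, 0.2699, 0.1598, 0.1598.
ρ = 0.5786; 0.5786 < 1, so it converges for any x₀.

yes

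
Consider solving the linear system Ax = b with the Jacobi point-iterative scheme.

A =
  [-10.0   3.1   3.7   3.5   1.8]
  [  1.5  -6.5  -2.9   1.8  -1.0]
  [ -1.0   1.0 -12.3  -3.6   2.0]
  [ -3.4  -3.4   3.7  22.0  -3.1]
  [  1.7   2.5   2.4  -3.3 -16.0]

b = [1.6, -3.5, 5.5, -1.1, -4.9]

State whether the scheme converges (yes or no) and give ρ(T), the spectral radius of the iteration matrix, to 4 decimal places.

yes, ρ = 0.5205

Write A = D+L+U with D = diag(-10, -6.5, -12.3, 22, -16).
Jacobi: T = -D⁻¹(L+U), T[4,1] = -(2.5)/(-16) = +0.1562; T[4,4] = 0.
  T[0,:] = [+0.0000 +0.3100 +0.3700 +0.3500 +0.1800]
  T[1,:] = [+0.2308 +0.0000 -0.4462 +0.2769 -0.1538]
  T[2,:] = [-0.0813 +0.0813 +0.0000 -0.2927 +0.1626]
  T[3,:] = [+0.1545 +0.1545 -0.1682 +0.0000 +0.1409]
  T[4,:] = [+0.1062 +0.1562 +0.1500 -0.2062 +0.0000]
|λ(T)| sorted: 0.5205, 0.3159, 0.3159, 0.1802, 0.1802.
ρ = 0.5205; 0.5205 < 1, so it converges for any x₀.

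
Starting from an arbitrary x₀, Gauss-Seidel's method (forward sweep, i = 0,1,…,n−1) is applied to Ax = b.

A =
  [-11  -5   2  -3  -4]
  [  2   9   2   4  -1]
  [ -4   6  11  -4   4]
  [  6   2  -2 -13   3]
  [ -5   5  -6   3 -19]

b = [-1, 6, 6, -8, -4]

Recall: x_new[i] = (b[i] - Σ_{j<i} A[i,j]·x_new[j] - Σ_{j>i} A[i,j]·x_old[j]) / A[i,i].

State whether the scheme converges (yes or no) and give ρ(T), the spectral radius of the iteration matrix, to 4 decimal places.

yes, ρ = 0.7623

Split A = D + L + U, D = diag(-11, 9, 11, -13, -19).
T_GS = -(D+L)⁻¹U: row 0 first, T[0,4] = -(-4)/(-11) = -0.3636; later rows by forward substitution.
  T[0,:] = [+0.0000  -0.4545  +0.1818  -0.2727  -0.3636]
  T[1,:] = [+0.0000  +0.1010  -0.2626  -0.3838  +0.1919]
  T[2,:] = [+0.0000  -0.2204  +0.2094  +0.4738  -0.6006]
  T[3,:] = [+0.0000  -0.1603  +0.0113  -0.2578  +0.1849]
  T[4,:] = [+0.0000  +0.1905  -0.1813  -0.2196  +0.3650]
|eigenvalues of T|: 0.7623, 0.3386, 0.0961, 0.0900, 0.0000.
ρ(T) = max|λ| = 0.7623; 0.7623 < 1: convergent.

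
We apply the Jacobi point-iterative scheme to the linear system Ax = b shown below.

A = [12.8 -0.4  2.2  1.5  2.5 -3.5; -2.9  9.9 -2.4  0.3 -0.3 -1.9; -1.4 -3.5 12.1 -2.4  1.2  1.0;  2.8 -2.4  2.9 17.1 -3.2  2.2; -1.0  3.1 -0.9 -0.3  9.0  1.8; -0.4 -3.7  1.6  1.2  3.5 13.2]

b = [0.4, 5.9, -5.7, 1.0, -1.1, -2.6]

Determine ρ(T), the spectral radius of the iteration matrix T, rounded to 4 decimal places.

Let D = diag(12.8, 9.9, 12.1, 17.1, 9, 13.2); L, U the strict triangles.
T_J = -D⁻¹(L+U): T[4,2] = -(-0.9)/(9) = +0.1000; T[4,4] = 0.
  T[0,:] = [+0.0000, +0.0312, -0.1719, -0.1172, -0.1953, +0.2734]
  T[1,:] = [+0.2929, +0.0000, +0.2424, -0.0303, +0.0303, +0.1919]
  T[2,:] = [+0.1157, +0.2893, +0.0000, +0.1983, -0.0992, -0.0826]
  T[3,:] = [-0.1637, +0.1404, -0.1696, +0.0000, +0.1871, -0.1287]
  T[4,:] = [+0.1111, -0.3444, +0.1000, +0.0333, +0.0000, -0.2000]
  T[5,:] = [+0.0303, +0.2803, -0.1212, -0.0909, -0.2652, +0.0000]
eigenvalue magnitudes: 0.5356, 0.3129, 0.3129, 0.2745, 0.1964, 0.1964.
spectral radius ρ = 0.5356; 0.5356 < 1: convergent.

0.5356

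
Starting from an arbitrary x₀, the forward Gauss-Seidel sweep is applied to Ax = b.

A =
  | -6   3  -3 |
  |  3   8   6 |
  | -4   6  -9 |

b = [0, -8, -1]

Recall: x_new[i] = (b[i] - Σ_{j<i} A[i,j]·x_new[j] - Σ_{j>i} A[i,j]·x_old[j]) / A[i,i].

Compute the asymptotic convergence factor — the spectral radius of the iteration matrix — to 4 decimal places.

Write A = D+L+U with D = diag(-6, 8, -9).
T_GS = -(D+L)⁻¹U: row 0 first, T[0,1] = -(3)/(-6) = +0.5000; later rows by forward substitution.
  T[0,:] = [+0.0000 +0.5000 -0.5000]
  T[1,:] = [+0.0000 -0.1875 -0.5625]
  T[2,:] = [+0.0000 -0.3472 -0.1528]
|eigenvalues of T|: 0.6124, 0.2721, 0.0000.
ρ = 0.6124; 0.6124 < 1 ⇒ converges.

0.6124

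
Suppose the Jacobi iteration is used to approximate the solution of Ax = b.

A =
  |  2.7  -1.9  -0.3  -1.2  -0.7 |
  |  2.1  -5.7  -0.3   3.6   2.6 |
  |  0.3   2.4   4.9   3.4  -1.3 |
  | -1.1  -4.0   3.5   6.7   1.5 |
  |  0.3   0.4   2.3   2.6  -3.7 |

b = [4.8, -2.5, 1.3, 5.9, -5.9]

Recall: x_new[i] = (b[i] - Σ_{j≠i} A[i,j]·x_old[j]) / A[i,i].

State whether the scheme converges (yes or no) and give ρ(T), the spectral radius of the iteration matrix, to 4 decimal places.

Diagonal D = diag(2.7, -5.7, 4.9, 6.7, -3.7); L, U strict lower/upper.
Jacobi T = -D⁻¹(L+U): T[4,3] = -(2.6)/(-3.7) = +0.7027; T[4,4] = 0.
  T[0,:] = [+0.0000  +0.7037  +0.1111  +0.4444  +0.2593]
  T[1,:] = [+0.3684  +0.0000  -0.0526  +0.6316  +0.4561]
  T[2,:] = [-0.0612  -0.4898  +0.0000  -0.6939  +0.2653]
  T[3,:] = [+0.1642  +0.5970  -0.5224  +0.0000  -0.2239]
  T[4,:] = [+0.0811  +0.1081  +0.6216  +0.7027  +0.0000]
|roots of det(T-λI)|: 1.1775, 0.6234, 0.6234, 0.3733, 0.3360.
spectral radius ρ = 1.1775; 1.1775 > 1: divergent.

no, ρ = 1.1775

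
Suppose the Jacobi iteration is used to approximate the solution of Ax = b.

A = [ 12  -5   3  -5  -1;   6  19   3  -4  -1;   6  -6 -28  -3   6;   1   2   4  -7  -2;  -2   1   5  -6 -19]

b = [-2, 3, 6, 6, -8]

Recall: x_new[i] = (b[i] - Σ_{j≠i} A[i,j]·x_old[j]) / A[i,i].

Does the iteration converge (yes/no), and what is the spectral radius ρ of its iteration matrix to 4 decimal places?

yes, ρ = 0.5537

Split A = D + L + U, D = diag(12, 19, -28, -7, -19).
Jacobi T = -D⁻¹(L+U): T[1,4] = -(-1)/(19) = +0.0526; T[1,1] = 0.
  T[0,:] = [+0.0000  +0.4167  -0.2500  +0.4167  +0.0833]
  T[1,:] = [-0.3158  +0.0000  -0.1579  +0.2105  +0.0526]
  T[2,:] = [+0.2143  -0.2143  +0.0000  -0.1071  +0.2143]
  T[3,:] = [+0.1429  +0.2857  +0.5714  +0.0000  -0.2857]
  T[4,:] = [-0.1053  +0.0526  +0.2632  -0.3158  +0.0000]
|eigenvalues of T|: 0.5537, 0.4130, 0.4130, 0.2846, 0.2846.
ρ = 0.5537; 0.5537 < 1 ⇒ converges.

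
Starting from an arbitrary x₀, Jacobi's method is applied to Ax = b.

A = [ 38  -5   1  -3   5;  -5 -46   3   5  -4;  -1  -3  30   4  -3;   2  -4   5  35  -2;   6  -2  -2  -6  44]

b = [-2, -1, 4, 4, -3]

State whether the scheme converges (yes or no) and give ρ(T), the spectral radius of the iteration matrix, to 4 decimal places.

Diagonal D = diag(38, -46, 30, 35, 44); L, U strict lower/upper.
Jacobi: T = -D⁻¹(L+U), T[4,1] = -(-2)/(44) = +0.0455; T[4,4] = 0.
  T[0,:] = [+0.0000 +0.1316 -0.0263 +0.0789 -0.1316]
  T[1,:] = [-0.1087 +0.0000 +0.0652 +0.1087 -0.0870]
  T[2,:] = [+0.0333 +0.1000 +0.0000 -0.1333 +0.1000]
  T[3,:] = [-0.0571 +0.1143 -0.1429 +0.0000 +0.0571]
  T[4,:] = [-0.1364 +0.0455 +0.0455 +0.1364 +0.0000]
|roots of det(T-λI)|: 0.2709, 0.1519, 0.1132, 0.1002, 0.1002.
spectral radius ρ = 0.2709; 0.2709 < 1, so it converges for any x₀.

yes, ρ = 0.2709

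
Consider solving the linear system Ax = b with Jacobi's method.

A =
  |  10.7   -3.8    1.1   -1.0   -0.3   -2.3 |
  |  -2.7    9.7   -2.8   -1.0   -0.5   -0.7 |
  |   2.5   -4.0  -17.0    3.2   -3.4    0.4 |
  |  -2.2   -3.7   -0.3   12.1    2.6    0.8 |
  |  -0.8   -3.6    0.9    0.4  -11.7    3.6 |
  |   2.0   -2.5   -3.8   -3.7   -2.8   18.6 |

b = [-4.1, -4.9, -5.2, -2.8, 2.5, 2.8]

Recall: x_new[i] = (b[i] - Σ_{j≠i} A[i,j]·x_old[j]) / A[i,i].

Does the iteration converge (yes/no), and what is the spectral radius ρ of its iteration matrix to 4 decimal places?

Diagonal D = diag(10.7, 9.7, -17, 12.1, -11.7, 18.6); L, U strict lower/upper.
Jacobi T = -D⁻¹(L+U): T[3,1] = -(-3.7)/(12.1) = +0.3058; T[3,3] = 0.
  T[0,:] = [+0.0000  +0.3551  -0.1028  +0.0935  +0.0280  +0.2150]
  T[1,:] = [+0.2784  +0.0000  +0.2887  +0.1031  +0.0515  +0.0722]
  T[2,:] = [+0.1471  -0.2353  +0.0000  +0.1882  -0.2000  +0.0235]
  T[3,:] = [+0.1818  +0.3058  +0.0248  +0.0000  -0.2149  -0.0661]
  T[4,:] = [-0.0684  -0.3077  +0.0769  +0.0342  +0.0000  +0.3077]
  T[5,:] = [-0.1075  +0.1344  +0.2043  +0.1989  +0.1505  +0.0000]
eigenvalue magnitudes: 0.5113, 0.3825, 0.3825, 0.3148, 0.3148, 0.1847.
ρ(T) = max|λ| = 0.5113; 0.5113 < 1 ⇒ converges.

yes, ρ = 0.5113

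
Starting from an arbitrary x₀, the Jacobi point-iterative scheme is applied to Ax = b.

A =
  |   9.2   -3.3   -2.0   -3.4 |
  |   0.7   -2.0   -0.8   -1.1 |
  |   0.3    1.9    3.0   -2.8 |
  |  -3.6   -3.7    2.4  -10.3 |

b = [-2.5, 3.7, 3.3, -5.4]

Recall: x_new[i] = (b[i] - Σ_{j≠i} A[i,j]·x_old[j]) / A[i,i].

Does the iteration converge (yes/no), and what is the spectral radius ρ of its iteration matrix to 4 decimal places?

Split A = D + L + U, D = diag(9.2, -2, 3, -10.3).
Jacobi: T = -D⁻¹(L+U), T[2,1] = -(1.9)/(3) = -0.6333; T[2,2] = 0.
  T[0,:] = [+0.0000 +0.3587 +0.2174 +0.3696]
  T[1,:] = [+0.3500 +0.0000 -0.4000 -0.5500]
  T[2,:] = [-0.1000 -0.6333 +0.0000 +0.9333]
  T[3,:] = [-0.3495 -0.3592 +0.2330 +0.0000]
eigenvalue magnitudes: 0.8748, 0.6421, 0.3181, 0.0854.
ρ(T) = max|λ| = 0.8748; 0.8748 < 1, so it converges for any x₀.

yes, ρ = 0.8748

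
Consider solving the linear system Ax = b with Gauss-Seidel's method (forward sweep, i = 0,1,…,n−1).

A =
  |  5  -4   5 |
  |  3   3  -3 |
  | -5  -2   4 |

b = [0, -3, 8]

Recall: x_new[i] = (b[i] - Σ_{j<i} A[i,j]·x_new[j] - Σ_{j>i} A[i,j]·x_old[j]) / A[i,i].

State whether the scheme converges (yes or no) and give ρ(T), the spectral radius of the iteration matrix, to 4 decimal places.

Write A = D+L+U with D = diag(5, 3, 4).
T_GS = -(D+L)⁻¹U: row 0 first, T[0,1] = -(-4)/(5) = +0.8000; later rows by forward substitution.
  T[0,:] = [+0.0000  +0.8000  -1.0000]
  T[1,:] = [+0.0000  -0.8000  +2.0000]
  T[2,:] = [+0.0000  +0.6000  -0.2500]
eigenvalue magnitudes: 1.6544, 0.6044, 0.0000.
ρ(T) = max|λ| = 1.6544; 1.6544 > 1: divergent.

no, ρ = 1.6544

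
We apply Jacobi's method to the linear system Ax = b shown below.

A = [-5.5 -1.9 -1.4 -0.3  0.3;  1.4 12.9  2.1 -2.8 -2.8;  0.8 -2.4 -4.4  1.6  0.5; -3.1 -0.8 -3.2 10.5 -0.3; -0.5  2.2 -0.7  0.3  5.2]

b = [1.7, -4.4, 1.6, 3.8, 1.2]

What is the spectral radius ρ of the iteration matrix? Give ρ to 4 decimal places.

Split A = D + L + U, D = diag(-5.5, 12.9, -4.4, 10.5, 5.2).
Jacobi: T = -D⁻¹(L+U), T[1,2] = -(2.1)/(12.9) = -0.1628; T[1,1] = 0.
  T[0,:] = [+0.0000 -0.3455 -0.2545 -0.0545 +0.0545]
  T[1,:] = [-0.1085 +0.0000 -0.1628 +0.2171 +0.2171]
  T[2,:] = [+0.1818 -0.5455 +0.0000 +0.3636 +0.1136]
  T[3,:] = [+0.2952 +0.0762 +0.3048 +0.0000 +0.0286]
  T[4,:] = [+0.0962 -0.4231 +0.1346 -0.0577 +0.0000]
moduli |λ_i(T)| = 0.6027, 0.4115, 0.4115, 0.1759, 0.1759.
ρ(T) = max|λ| = 0.6027; 0.6027 < 1, so it converges for any x₀.

0.6027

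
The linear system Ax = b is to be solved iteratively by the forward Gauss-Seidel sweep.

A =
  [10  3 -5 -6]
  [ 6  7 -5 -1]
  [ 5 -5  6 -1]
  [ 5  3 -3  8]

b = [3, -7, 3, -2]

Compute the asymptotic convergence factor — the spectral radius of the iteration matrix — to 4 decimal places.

A = D + L + U where D = diag(10, 7, 6, 8).
GS T = -(D+L)⁻¹U: row 0 first, T[0,2] = -(-5)/(10) = +0.5000; later rows by forward substitution.
  T[0,:] = [+0.0000, -0.3000, +0.5000, +0.6000]
  T[1,:] = [+0.0000, +0.2571, +0.2857, -0.3714]
  T[2,:] = [+0.0000, +0.4643, -0.1786, -0.6429]
  T[3,:] = [+0.0000, +0.2652, -0.4866, -0.4768]
|λ(T)| sorted: 0.8656, 0.5172, 0.0499, 0.0000.
ρ = 0.8656; 0.8656 < 1: convergent.

0.8656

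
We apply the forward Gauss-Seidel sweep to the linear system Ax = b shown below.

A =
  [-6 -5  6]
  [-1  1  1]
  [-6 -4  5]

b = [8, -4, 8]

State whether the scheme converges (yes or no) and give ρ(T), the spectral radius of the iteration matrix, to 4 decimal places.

no, ρ = 1.2000

Let D = diag(-6, 1, 5); L, U the strict triangles.
GS T = -(D+L)⁻¹U: row 0 first, T[0,2] = -(6)/(-6) = +1.0000; later rows by forward substitution.
  T[0,:] = [+0.0000 -0.8333 +1.0000]
  T[1,:] = [+0.0000 -0.8333 -0.0000]
  T[2,:] = [+0.0000 -1.6667 +1.2000]
moduli |λ_i(T)| = 1.2000, 0.8333, 0.0000.
ρ(T) = max|λ| = 1.2000; 1.2000 > 1, so it fails to converge.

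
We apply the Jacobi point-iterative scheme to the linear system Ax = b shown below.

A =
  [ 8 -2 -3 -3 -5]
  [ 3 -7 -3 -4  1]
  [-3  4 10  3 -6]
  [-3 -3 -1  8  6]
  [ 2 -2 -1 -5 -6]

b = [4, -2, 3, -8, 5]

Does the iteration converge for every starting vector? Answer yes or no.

Split A = D + L + U, D = diag(8, -7, 10, 8, -6).
T_J = -D⁻¹(L+U): T[4,2] = -(-1)/(-6) = -0.1667; T[4,4] = 0.
  T[0,:] = [+0.0000, +0.2500, +0.3750, +0.3750, +0.6250]
  T[1,:] = [+0.4286, +0.0000, -0.4286, -0.5714, +0.1429]
  T[2,:] = [+0.3000, -0.4000, +0.0000, -0.3000, +0.6000]
  T[3,:] = [+0.3750, +0.3750, +0.1250, +0.0000, -0.7500]
  T[4,:] = [+0.3333, -0.3333, -0.1667, -0.8333, +0.0000]
moduli |λ_i(T)| = 1.1637, 0.6479, 0.6479, 0.4219, 0.3231.
ρ = 1.1637; 1.1637 > 1: divergent.

no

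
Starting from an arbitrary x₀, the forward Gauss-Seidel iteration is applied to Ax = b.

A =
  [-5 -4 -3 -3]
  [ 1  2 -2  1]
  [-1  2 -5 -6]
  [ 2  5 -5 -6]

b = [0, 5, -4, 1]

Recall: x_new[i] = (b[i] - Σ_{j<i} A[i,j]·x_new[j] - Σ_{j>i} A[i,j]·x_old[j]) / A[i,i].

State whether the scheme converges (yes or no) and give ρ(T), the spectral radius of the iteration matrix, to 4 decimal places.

no, ρ = 1.1629

Let D = diag(-5, 2, -5, -6); L, U the strict triangles.
T_GS = -(D+L)⁻¹U: row 0 first, T[0,1] = -(-4)/(-5) = -0.8000; later rows by forward substitution.
  T[0,:] = [+0.0000, -0.8000, -0.6000, -0.6000]
  T[1,:] = [+0.0000, +0.4000, +1.3000, -0.2000]
  T[2,:] = [+0.0000, +0.3200, +0.6400, -1.1600]
  T[3,:] = [+0.0000, -0.2000, +0.3500, +0.6000]
eigenvalue magnitudes: 1.1629, 0.5246, 0.5246, 0.0000.
spectral radius ρ = 1.1629; 1.1629 > 1: divergent.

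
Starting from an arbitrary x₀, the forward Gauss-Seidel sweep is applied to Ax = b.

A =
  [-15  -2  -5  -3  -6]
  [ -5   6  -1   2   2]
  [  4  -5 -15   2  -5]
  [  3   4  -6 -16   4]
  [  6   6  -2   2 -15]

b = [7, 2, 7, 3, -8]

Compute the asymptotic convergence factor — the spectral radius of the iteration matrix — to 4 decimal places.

0.6153

Let D = diag(-15, 6, -15, -16, -15); L, U the strict triangles.
GS T = -(D+L)⁻¹U: row 0 first, T[0,4] = -(-6)/(-15) = -0.4000; later rows by forward substitution.
  T[0,:] = [+0.0000, -0.1333, -0.3333, -0.2000, -0.4000]
  T[1,:] = [+0.0000, -0.1111, -0.1111, -0.5000, -0.6667]
  T[2,:] = [+0.0000, +0.0015, -0.0519, +0.2467, -0.2178]
  T[3,:] = [+0.0000, -0.0533, -0.0708, -0.2550, +0.0900]
  T[4,:] = [+0.0000, -0.1051, -0.1803, -0.3469, -0.3856]
|roots of det(T-λI)|: 0.6153, 0.1727, 0.0528, 0.0528, 0.0000.
ρ = 0.6153; 0.6153 < 1, so it converges for any x₀.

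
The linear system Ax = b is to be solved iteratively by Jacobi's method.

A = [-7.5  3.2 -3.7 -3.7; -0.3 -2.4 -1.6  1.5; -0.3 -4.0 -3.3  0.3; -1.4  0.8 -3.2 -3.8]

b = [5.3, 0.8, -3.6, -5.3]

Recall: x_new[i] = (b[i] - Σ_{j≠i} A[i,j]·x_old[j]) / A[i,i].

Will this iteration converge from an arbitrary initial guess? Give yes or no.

no

A = D + L + U where D = diag(-7.5, -2.4, -3.3, -3.8).
Jacobi: T = -D⁻¹(L+U), T[0,1] = -(3.2)/(-7.5) = +0.4267; T[0,0] = 0.
  T[0,:] = [+0.0000, +0.4267, -0.4933, -0.4933]
  T[1,:] = [-0.1250, +0.0000, -0.6667, +0.6250]
  T[2,:] = [-0.0909, -1.2121, +0.0000, +0.0909]
  T[3,:] = [-0.3684, +0.2105, -0.8421, +0.0000]
|eigenvalues of T|: 1.1357, 0.8062, 0.8062, 0.2801.
spectral radius ρ = 1.1357; 1.1357 > 1: divergent.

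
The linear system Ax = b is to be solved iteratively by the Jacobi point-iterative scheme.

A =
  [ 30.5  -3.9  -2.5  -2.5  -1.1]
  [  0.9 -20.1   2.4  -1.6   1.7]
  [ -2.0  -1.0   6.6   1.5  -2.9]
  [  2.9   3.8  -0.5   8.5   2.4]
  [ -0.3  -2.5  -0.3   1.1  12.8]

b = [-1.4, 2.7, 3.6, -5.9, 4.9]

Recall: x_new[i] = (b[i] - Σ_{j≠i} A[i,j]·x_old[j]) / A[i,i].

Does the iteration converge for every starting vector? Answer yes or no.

Let D = diag(30.5, -20.1, 6.6, 8.5, 12.8); L, U the strict triangles.
T_J = -D⁻¹(L+U): T[3,2] = -(-0.5)/(8.5) = +0.0588; T[3,3] = 0.
  T[0,:] = [+0.0000 +0.1279 +0.0820 +0.0820 +0.0361]
  T[1,:] = [+0.0448 +0.0000 +0.1194 -0.0796 +0.0846]
  T[2,:] = [+0.3030 +0.1515 +0.0000 -0.2273 +0.4394]
  T[3,:] = [-0.3412 -0.4471 +0.0588 +0.0000 -0.2824]
  T[4,:] = [+0.0234 +0.1953 +0.0234 -0.0859 +0.0000]
|λ(T)| sorted: 0.4662, 0.2735, 0.2735, 0.0883, 0.0883.
spectral radius ρ = 0.4662; 0.4662 < 1 ⇒ converges.

yes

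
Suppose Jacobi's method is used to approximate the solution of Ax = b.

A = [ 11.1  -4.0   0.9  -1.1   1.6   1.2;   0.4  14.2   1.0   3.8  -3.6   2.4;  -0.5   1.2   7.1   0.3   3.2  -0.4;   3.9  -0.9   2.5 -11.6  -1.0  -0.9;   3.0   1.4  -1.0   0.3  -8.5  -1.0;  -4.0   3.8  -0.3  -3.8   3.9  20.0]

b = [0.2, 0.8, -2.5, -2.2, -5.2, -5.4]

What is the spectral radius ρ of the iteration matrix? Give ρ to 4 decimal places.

Let D = diag(11.1, 14.2, 7.1, -11.6, -8.5, 20); L, U the strict triangles.
Jacobi: T = -D⁻¹(L+U), T[5,0] = -(-4)/(20) = +0.2000; T[5,5] = 0.
  T[0,:] = [+0.0000  +0.3604  -0.0811  +0.0991  -0.1441  -0.1081]
  T[1,:] = [-0.0282  +0.0000  -0.0704  -0.2676  +0.2535  -0.1690]
  T[2,:] = [+0.0704  -0.1690  +0.0000  -0.0423  -0.4507  +0.0563]
  T[3,:] = [+0.3362  -0.0776  +0.2155  +0.0000  -0.0862  -0.0776]
  T[4,:] = [+0.3529  +0.1647  -0.1176  +0.0353  +0.0000  -0.1176]
  T[5,:] = [+0.2000  -0.1900  +0.0150  +0.1900  -0.1950  +0.0000]
|λ(T)| sorted: 0.5397, 0.3408, 0.3408, 0.3281, 0.3281, 0.1397.
spectral radius ρ = 0.5397; 0.5397 < 1, so it converges for any x₀.

0.5397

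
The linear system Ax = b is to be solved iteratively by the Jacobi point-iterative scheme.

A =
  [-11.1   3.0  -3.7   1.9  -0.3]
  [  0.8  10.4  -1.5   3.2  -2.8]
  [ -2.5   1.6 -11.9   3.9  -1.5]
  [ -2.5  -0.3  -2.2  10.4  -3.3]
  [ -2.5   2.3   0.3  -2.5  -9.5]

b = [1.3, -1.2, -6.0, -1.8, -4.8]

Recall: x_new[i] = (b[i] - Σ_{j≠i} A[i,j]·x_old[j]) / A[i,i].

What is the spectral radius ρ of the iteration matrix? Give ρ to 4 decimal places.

0.6257

A = D + L + U where D = diag(-11.1, 10.4, -11.9, 10.4, -9.5).
T_J = -D⁻¹(L+U): T[4,0] = -(-2.5)/(-9.5) = -0.2632; T[4,4] = 0.
  T[0,:] = [+0.0000 +0.2703 -0.3333 +0.1712 -0.0270]
  T[1,:] = [-0.0769 +0.0000 +0.1442 -0.3077 +0.2692]
  T[2,:] = [-0.2101 +0.1345 +0.0000 +0.3277 -0.1261]
  T[3,:] = [+0.2404 +0.0288 +0.2115 +0.0000 +0.3173]
  T[4,:] = [-0.2632 +0.2421 +0.0316 -0.2632 +0.0000]
eigenvalue magnitudes: 0.6257, 0.4341, 0.4341, 0.3066, 0.1148.
ρ(T) = max|λ| = 0.6257; 0.6257 < 1 ⇒ converges.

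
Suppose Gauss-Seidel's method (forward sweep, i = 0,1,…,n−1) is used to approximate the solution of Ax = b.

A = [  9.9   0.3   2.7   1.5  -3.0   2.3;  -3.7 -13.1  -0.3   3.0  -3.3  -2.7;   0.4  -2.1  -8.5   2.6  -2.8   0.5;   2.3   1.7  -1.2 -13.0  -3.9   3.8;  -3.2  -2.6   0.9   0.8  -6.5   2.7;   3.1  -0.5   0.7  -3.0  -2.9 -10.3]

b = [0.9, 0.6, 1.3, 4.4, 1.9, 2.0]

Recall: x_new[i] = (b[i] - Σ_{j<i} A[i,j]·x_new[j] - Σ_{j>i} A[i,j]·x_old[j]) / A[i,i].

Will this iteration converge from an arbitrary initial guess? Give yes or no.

yes

Split A = D + L + U, D = diag(9.9, -13.1, -8.5, -13, -6.5, -10.3).
T_GS = -(D+L)⁻¹U: row 0 first, T[0,3] = -(1.5)/(9.9) = -0.1515; later rows by forward substitution.
  T[0,:] = [+0.0000, -0.0303, -0.2727, -0.1515, +0.3030, -0.2323]
  T[1,:] = [+0.0000, +0.0086, +0.0541, +0.2718, -0.3375, -0.1405]
  T[2,:] = [+0.0000, -0.0035, -0.0262, +0.2316, -0.2318, +0.0826]
  T[3,:] = [+0.0000, -0.0039, -0.0388, -0.0126, -0.2691, +0.2252]
  T[4,:] = [+0.0000, +0.0105, +0.1042, -0.0036, -0.0794, +0.6251]
  T[5,:] = [+0.0000, -0.0116, -0.1045, -0.0384, +0.1926, -0.2991]
|roots of det(T-λI)|: 0.5003, 0.2085, 0.1946, 0.1946, 0.0020, 0.0000.
spectral radius ρ = 0.5003; 0.5003 < 1 ⇒ converges.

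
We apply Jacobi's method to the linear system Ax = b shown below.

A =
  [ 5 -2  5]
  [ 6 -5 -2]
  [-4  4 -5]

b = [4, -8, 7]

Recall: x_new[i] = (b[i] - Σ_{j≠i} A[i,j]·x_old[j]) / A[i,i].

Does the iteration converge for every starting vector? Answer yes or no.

Write A = D+L+U with D = diag(5, -5, -5).
T_J = -D⁻¹(L+U): T[2,1] = -(4)/(-5) = +0.8000; T[2,2] = 0.
  T[0,:] = [+0.0000 +0.4000 -1.0000]
  T[1,:] = [+1.2000 +0.0000 -0.4000]
  T[2,:] = [-0.8000 +0.8000 +0.0000]
eigenvalue magnitudes: 1.2707, 0.8092, 0.8092.
ρ = 1.2707; 1.2707 > 1 ⇒ diverges.

no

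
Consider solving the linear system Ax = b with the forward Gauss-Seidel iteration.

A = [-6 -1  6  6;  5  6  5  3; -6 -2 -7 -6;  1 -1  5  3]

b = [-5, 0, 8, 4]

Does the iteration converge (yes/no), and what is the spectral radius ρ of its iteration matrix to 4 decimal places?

Diagonal D = diag(-6, 6, -7, 3); L, U strict lower/upper.
Gauss-Seidel: T = -(D+L)⁻¹U, row 0 first, T[0,1] = -(-1)/(-6) = -0.1667; later rows by forward substitution.
  T[0,:] = [+0.0000, -0.1667, +1.0000, +1.0000]
  T[1,:] = [+0.0000, +0.1389, -1.6667, -1.3333]
  T[2,:] = [+0.0000, +0.1032, -0.3810, -1.3333]
  T[3,:] = [+0.0000, -0.0701, -0.2540, +1.4444]
|λ(T)| sorted: 1.6252, 0.3538, 0.0690, 0.0000.
ρ = 1.6252; 1.6252 > 1 ⇒ diverges.

no, ρ = 1.6252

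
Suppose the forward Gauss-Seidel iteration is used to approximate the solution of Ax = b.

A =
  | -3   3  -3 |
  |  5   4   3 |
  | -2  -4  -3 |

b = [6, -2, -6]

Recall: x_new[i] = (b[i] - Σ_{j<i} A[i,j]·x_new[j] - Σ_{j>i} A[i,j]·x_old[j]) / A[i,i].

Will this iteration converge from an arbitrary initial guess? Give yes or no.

Let D = diag(-3, 4, -3); L, U the strict triangles.
Gauss-Seidel: T = -(D+L)⁻¹U, row 0 first, T[0,1] = -(3)/(-3) = +1.0000; later rows by forward substitution.
  T[0,:] = [+0.0000, +1.0000, -1.0000]
  T[1,:] = [+0.0000, -1.2500, +0.5000]
  T[2,:] = [+0.0000, +1.0000, +0.0000]
|roots of det(T-λI)|: 1.5687, 0.3187, 0.0000.
ρ(T) = max|λ| = 1.5687; 1.5687 > 1 ⇒ diverges.

no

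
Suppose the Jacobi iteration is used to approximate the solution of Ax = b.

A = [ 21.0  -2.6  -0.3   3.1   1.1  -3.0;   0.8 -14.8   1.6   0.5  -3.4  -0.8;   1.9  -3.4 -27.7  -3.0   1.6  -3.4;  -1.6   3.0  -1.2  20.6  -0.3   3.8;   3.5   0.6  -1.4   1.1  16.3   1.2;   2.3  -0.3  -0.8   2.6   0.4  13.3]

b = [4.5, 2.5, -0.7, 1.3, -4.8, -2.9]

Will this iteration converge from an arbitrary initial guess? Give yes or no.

yes

Let D = diag(21, -14.8, -27.7, 20.6, 16.3, 13.3); L, U the strict triangles.
T_J = -D⁻¹(L+U): T[0,4] = -(1.1)/(21) = -0.0524; T[0,0] = 0.
  T[0,:] = [+0.0000 +0.1238 +0.0143 -0.1476 -0.0524 +0.1429]
  T[1,:] = [+0.0541 +0.0000 +0.1081 +0.0338 -0.2297 -0.0541]
  T[2,:] = [+0.0686 -0.1227 +0.0000 -0.1083 +0.0578 -0.1227]
  T[3,:] = [+0.0777 -0.1456 +0.0583 +0.0000 +0.0146 -0.1845]
  T[4,:] = [-0.2147 -0.0368 +0.0859 -0.0675 +0.0000 -0.0736]
  T[5,:] = [-0.1729 +0.0226 +0.0602 -0.1955 -0.0301 +0.0000]
eigenvalue magnitudes: 0.2229, 0.1482, 0.1482, 0.1327, 0.1327, 0.0144.
ρ = 0.2229; 0.2229 < 1, so it converges for any x₀.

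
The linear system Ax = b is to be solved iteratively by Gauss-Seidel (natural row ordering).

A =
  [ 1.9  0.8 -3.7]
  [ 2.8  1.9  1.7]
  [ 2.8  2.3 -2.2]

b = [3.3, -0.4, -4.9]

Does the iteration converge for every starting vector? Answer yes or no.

no

Split A = D + L + U, D = diag(1.9, 1.9, -2.2).
GS T = -(D+L)⁻¹U: row 0 first, T[0,1] = -(0.8)/(1.9) = -0.4211; later rows by forward substitution.
  T[0,:] = [+0.0000  -0.4211  +1.9474]
  T[1,:] = [+0.0000  +0.6205  -3.7645]
  T[2,:] = [+0.0000  +0.1128  -1.4572]
moduli |λ_i(T)| = 1.2274, 0.3907, 0.0000.
ρ(T) = max|λ| = 1.2274; 1.2274 > 1, so it fails to converge.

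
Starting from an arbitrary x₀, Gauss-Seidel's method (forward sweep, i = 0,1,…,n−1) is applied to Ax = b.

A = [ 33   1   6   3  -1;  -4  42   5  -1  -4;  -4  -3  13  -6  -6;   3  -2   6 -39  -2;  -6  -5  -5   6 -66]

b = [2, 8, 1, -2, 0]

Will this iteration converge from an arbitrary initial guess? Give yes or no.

Let D = diag(33, 42, 13, -39, -66); L, U the strict triangles.
T_GS = -(D+L)⁻¹U: row 0 first, T[0,1] = -(1)/(33) = -0.0303; later rows by forward substitution.
  T[0,:] = [+0.0000  -0.0303  -0.1818  -0.0909  +0.0303]
  T[1,:] = [+0.0000  -0.0029  -0.1364  +0.0152  +0.0981]
  T[2,:] = [+0.0000  -0.0100  -0.0874  +0.4371  +0.4935]
  T[3,:] = [+0.0000  -0.0037  -0.0204  +0.0595  +0.0219]
  T[4,:] = [+0.0000  +0.0034  +0.0316  -0.0206  -0.0456]
moduli |λ_i(T)| = 0.1690, 0.0531, 0.0531, 0.0163, 0.0000.
ρ(T) = max|λ| = 0.1690; 0.1690 < 1, so it converges for any x₀.

yes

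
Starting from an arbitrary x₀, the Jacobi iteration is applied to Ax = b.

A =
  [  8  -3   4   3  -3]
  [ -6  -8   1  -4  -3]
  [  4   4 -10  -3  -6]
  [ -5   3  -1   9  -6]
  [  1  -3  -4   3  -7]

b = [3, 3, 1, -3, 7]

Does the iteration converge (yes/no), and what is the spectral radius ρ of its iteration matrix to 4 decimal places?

Diagonal D = diag(8, -8, -10, 9, -7); L, U strict lower/upper.
Jacobi T = -D⁻¹(L+U): T[4,1] = -(-3)/(-7) = -0.4286; T[4,4] = 0.
  T[0,:] = [+0.0000 +0.3750 -0.5000 -0.3750 +0.3750]
  T[1,:] = [-0.7500 +0.0000 +0.1250 -0.5000 -0.3750]
  T[2,:] = [+0.4000 +0.4000 +0.0000 -0.3000 -0.6000]
  T[3,:] = [+0.5556 -0.3333 +0.1111 +0.0000 +0.6667]
  T[4,:] = [+0.1429 -0.4286 -0.5714 +0.4286 +0.0000]
|roots of det(T-λI)|: 1.2212, 0.8682, 0.8682, 0.7248, 0.3913.
ρ(T) = max|λ| = 1.2212; 1.2212 > 1: divergent.

no, ρ = 1.2212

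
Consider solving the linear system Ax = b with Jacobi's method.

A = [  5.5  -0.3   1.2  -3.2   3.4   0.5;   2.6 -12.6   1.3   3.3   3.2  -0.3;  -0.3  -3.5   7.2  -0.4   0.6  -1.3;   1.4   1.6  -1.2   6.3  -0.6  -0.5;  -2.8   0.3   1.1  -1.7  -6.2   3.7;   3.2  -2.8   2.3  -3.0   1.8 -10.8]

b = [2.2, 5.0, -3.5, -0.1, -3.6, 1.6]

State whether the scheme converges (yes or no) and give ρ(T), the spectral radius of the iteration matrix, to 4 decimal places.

yes, ρ = 0.8369

Split A = D + L + U, D = diag(5.5, -12.6, 7.2, 6.3, -6.2, -10.8).
Jacobi T = -D⁻¹(L+U): T[5,0] = -(3.2)/(-10.8) = +0.2963; T[5,5] = 0.
  T[0,:] = [+0.0000  +0.0545  -0.2182  +0.5818  -0.6182  -0.0909]
  T[1,:] = [+0.2063  +0.0000  +0.1032  +0.2619  +0.2540  -0.0238]
  T[2,:] = [+0.0417  +0.4861  +0.0000  +0.0556  -0.0833  +0.1806]
  T[3,:] = [-0.2222  -0.2540  +0.1905  +0.0000  +0.0952  +0.0794]
  T[4,:] = [-0.4516  +0.0484  +0.1774  -0.2742  +0.0000  +0.5968]
  T[5,:] = [+0.2963  -0.2593  +0.2130  -0.2778  +0.1667  +0.0000]
|eigenvalues of T|: 0.8369, 0.4742, 0.4742, 0.3343, 0.3343, 0.2431.
ρ = 0.8369; 0.8369 < 1: convergent.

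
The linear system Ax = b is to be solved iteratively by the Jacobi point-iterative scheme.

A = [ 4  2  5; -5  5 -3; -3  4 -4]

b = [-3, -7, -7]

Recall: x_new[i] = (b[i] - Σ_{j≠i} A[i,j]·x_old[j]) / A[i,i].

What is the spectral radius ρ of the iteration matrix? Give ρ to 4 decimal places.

1.3421

A = D + L + U where D = diag(4, 5, -4).
Jacobi: T = -D⁻¹(L+U), T[0,2] = -(5)/(4) = -1.2500; T[0,0] = 0.
  T[0,:] = [+0.0000, -0.5000, -1.2500]
  T[1,:] = [+1.0000, +0.0000, +0.6000]
  T[2,:] = [-0.7500, +1.0000, +0.0000]
eigenvalue magnitudes: 1.3421, 0.8739, 0.8739.
ρ(T) = max|λ| = 1.3421; 1.3421 > 1 ⇒ diverges.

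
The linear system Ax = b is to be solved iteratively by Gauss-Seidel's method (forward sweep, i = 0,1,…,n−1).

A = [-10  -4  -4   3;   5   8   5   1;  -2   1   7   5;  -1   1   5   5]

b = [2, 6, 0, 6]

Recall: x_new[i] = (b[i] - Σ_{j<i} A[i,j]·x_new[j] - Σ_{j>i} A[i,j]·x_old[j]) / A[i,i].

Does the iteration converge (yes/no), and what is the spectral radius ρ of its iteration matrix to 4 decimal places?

yes, ρ = 0.6611

A = D + L + U where D = diag(-10, 8, 7, 5).
T_GS = -(D+L)⁻¹U: row 0 first, T[0,2] = -(-4)/(-10) = -0.4000; later rows by forward substitution.
  T[0,:] = [+0.0000  -0.4000  -0.4000  +0.3000]
  T[1,:] = [+0.0000  +0.2500  -0.3750  -0.3125]
  T[2,:] = [+0.0000  -0.1500  -0.0607  -0.5839]
  T[3,:] = [+0.0000  +0.0200  +0.0557  +0.7064]
|roots of det(T-λI)|: 0.6611, 0.3776, 0.1430, 0.0000.
ρ = 0.6611; 0.6611 < 1, so it converges for any x₀.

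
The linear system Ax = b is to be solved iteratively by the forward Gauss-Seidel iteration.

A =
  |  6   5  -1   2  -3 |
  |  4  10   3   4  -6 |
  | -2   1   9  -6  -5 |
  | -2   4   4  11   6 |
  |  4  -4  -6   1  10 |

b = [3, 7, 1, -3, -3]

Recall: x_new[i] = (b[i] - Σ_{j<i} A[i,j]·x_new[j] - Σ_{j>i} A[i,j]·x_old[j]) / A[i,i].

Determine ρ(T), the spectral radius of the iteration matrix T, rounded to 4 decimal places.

A = D + L + U where D = diag(6, 10, 9, 11, 10).
GS T = -(D+L)⁻¹U: row 0 first, T[0,2] = -(-1)/(6) = +0.1667; later rows by forward substitution.
  T[0,:] = [+0.0000, -0.8333, +0.1667, -0.3333, +0.5000]
  T[1,:] = [+0.0000, +0.3333, -0.3667, -0.2667, +0.4000]
  T[2,:] = [+0.0000, -0.2222, +0.0778, +0.6222, +0.6222]
  T[3,:] = [+0.0000, -0.1919, +0.1354, -0.1899, -0.8263]
  T[4,:] = [+0.0000, +0.3525, -0.1802, +0.4190, +0.4160]
eigenvalue magnitudes: 0.8268, 0.5397, 0.5397, 0.1510, 0.0000.
ρ = 0.8268; 0.8268 < 1 ⇒ converges.

0.8268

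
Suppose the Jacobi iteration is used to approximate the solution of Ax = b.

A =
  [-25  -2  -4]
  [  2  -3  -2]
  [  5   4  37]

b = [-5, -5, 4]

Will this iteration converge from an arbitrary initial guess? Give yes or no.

Diagonal D = diag(-25, -3, 37); L, U strict lower/upper.
Jacobi: T = -D⁻¹(L+U), T[2,1] = -(4)/(37) = -0.1081; T[2,2] = 0.
  T[0,:] = [+0.0000 -0.0800 -0.1600]
  T[1,:] = [+0.6667 +0.0000 -0.6667]
  T[2,:] = [-0.1351 -0.1081 +0.0000]
|λ(T)| sorted: 0.2414, 0.1338, 0.1338.
ρ = 0.2414; 0.2414 < 1 ⇒ converges.

yes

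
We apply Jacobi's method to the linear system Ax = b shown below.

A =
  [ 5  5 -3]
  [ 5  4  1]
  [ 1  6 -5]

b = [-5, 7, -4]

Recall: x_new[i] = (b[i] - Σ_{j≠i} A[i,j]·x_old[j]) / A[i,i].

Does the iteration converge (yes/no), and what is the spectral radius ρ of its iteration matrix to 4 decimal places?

Let D = diag(5, 4, -5); L, U the strict triangles.
T_J = -D⁻¹(L+U): T[0,2] = -(-3)/(5) = +0.6000; T[0,0] = 0.
  T[0,:] = [+0.0000, -1.0000, +0.6000]
  T[1,:] = [-1.2500, +0.0000, -0.2500]
  T[2,:] = [+0.2000, +1.2000, +0.0000]
|λ(T)| sorted: 1.3109, 0.8052, 0.8052.
spectral radius ρ = 1.3109; 1.3109 > 1, so it fails to converge.

no, ρ = 1.3109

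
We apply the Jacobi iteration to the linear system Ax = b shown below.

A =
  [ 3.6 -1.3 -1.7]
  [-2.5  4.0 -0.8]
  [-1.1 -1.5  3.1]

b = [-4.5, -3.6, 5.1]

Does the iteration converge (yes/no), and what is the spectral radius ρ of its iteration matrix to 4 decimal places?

yes, ρ = 0.8321

Let D = diag(3.6, 4, 3.1); L, U the strict triangles.
Jacobi: T = -D⁻¹(L+U), T[2,1] = -(-1.5)/(3.1) = +0.4839; T[2,2] = 0.
  T[0,:] = [+0.0000 +0.3611 +0.4722]
  T[1,:] = [+0.6250 +0.0000 +0.2000]
  T[2,:] = [+0.3548 +0.4839 +0.0000]
|eigenvalues of T|: 0.8321, 0.4499, 0.4499.
ρ(T) = max|λ| = 0.8321; 0.8321 < 1, so it converges for any x₀.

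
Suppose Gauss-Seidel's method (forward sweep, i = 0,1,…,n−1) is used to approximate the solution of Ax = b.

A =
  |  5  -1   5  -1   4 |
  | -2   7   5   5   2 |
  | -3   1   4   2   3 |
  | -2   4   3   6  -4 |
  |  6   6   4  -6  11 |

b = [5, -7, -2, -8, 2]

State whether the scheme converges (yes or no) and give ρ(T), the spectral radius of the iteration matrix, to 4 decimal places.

Write A = D+L+U with D = diag(5, 7, 4, 6, 11).
GS T = -(D+L)⁻¹U: row 0 first, T[0,1] = -(-1)/(5) = +0.2000; later rows by forward substitution.
  T[0,:] = [+0.0000  +0.2000  -1.0000  +0.2000  -0.8000]
  T[1,:] = [+0.0000  +0.0571  -1.0000  -0.6571  -0.5143]
  T[2,:] = [+0.0000  +0.1357  -0.5000  -0.1857  -1.2214]
  T[3,:] = [+0.0000  -0.0393  +0.5833  +0.5976  +1.3536]
  T[4,:] = [+0.0000  -0.2110  +1.5909  +0.6429  +1.8994]
eigenvalue magnitudes: 1.4745, 0.5459, 0.5459, 0.0591, 0.0000.
spectral radius ρ = 1.4745; 1.4745 > 1, so it fails to converge.

no, ρ = 1.4745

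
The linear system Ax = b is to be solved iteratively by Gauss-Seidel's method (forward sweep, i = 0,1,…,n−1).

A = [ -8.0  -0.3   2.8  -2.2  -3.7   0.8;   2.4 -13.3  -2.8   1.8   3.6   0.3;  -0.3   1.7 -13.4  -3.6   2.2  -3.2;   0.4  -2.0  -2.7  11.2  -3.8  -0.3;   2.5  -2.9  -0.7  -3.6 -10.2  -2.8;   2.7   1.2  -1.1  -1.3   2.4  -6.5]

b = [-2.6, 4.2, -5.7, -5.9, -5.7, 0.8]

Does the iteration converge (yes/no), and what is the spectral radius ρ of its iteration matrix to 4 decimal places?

Let D = diag(-8, -13.3, -13.4, 11.2, -10.2, -6.5); L, U the strict triangles.
Gauss-Seidel: T = -(D+L)⁻¹U, row 0 first, T[0,2] = -(2.8)/(-8) = +0.3500; later rows by forward substitution.
  T[0,:] = [+0.0000 -0.0375 +0.3500 -0.2750 -0.4625 +0.1000]
  T[1,:] = [+0.0000 -0.0068 -0.1474 +0.0857 +0.1872 +0.0406]
  T[2,:] = [+0.0000 -0.0000 -0.0265 -0.2516 +0.1983 -0.2359]
  T[3,:] = [+0.0000 +0.0001 -0.0452 -0.0355 +0.4370 -0.0264]
  T[4,:] = [+0.0000 -0.0073 +0.1455 -0.0620 -0.3344 -0.2360]
  T[5,:] = [+0.0000 -0.0195 +0.1854 -0.0716 -0.4020 +0.0071]
|eigenvalues of T|: 0.5293, 0.1921, 0.1921, 0.1852, 0.0227, 0.0000.
ρ(T) = max|λ| = 0.5293; 0.5293 < 1: convergent.

yes, ρ = 0.5293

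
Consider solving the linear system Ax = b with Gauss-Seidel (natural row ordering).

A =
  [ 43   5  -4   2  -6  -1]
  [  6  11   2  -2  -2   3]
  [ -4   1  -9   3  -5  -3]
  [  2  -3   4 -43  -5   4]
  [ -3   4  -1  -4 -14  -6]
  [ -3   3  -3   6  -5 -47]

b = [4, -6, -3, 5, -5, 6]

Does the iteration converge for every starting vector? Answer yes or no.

yes

A = D + L + U where D = diag(43, 11, -9, -43, -14, -47).
GS T = -(D+L)⁻¹U: row 0 first, T[0,4] = -(-6)/(43) = +0.1395; later rows by forward substitution.
  T[0,:] = [+0.0000, -0.1163, +0.0930, -0.0465, +0.1395, +0.0233]
  T[1,:] = [+0.0000, +0.0634, -0.2326, +0.2072, +0.1057, -0.2854]
  T[2,:] = [+0.0000, +0.0587, -0.0672, +0.3770, -0.6058, -0.3754]
  T[3,:] = [+0.0000, -0.0044, +0.0143, +0.0185, -0.1735, +0.0791]
  T[4,:] = [+0.0000, +0.0401, -0.0857, +0.0370, +0.0932, -0.5109]
  T[5,:] = [+0.0000, +0.0029, -0.0056, -0.0094, +0.0044, +0.0687]
|eigenvalues of T|: 0.2793, 0.1172, 0.0970, 0.0970, 0.0728, 0.0000.
ρ(T) = max|λ| = 0.2793; 0.2793 < 1: convergent.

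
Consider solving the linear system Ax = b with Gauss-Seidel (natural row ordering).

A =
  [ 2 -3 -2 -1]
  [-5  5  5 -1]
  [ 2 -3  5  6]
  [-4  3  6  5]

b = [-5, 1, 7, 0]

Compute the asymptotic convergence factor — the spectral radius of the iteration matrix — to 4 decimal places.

1.5877

Write A = D+L+U with D = diag(2, 5, 5, 5).
GS T = -(D+L)⁻¹U: row 0 first, T[0,3] = -(-1)/(2) = +0.5000; later rows by forward substitution.
  T[0,:] = [+0.0000, +1.5000, +1.0000, +0.5000]
  T[1,:] = [+0.0000, +1.5000, -0.0000, +0.7000]
  T[2,:] = [+0.0000, +0.3000, -0.4000, -0.9800]
  T[3,:] = [+0.0000, -0.0600, +1.2800, +1.1560]
eigenvalue magnitudes: 1.5877, 0.9523, 0.9523, 0.0000.
ρ(T) = max|λ| = 1.5877; 1.5877 > 1, so it fails to converge.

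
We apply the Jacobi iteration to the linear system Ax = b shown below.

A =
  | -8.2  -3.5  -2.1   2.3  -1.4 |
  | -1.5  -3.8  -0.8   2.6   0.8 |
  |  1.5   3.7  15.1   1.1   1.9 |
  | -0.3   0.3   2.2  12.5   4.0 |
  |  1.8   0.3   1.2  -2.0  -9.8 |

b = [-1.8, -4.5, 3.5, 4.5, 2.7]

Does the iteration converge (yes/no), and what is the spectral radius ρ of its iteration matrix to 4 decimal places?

A = D + L + U where D = diag(-8.2, -3.8, 15.1, 12.5, -9.8).
Jacobi T = -D⁻¹(L+U): T[4,1] = -(0.3)/(-9.8) = +0.0306; T[4,4] = 0.
  T[0,:] = [+0.0000, -0.4268, -0.2561, +0.2805, -0.1707]
  T[1,:] = [-0.3947, +0.0000, -0.2105, +0.6842, +0.2105]
  T[2,:] = [-0.0993, -0.2450, +0.0000, -0.0728, -0.1258]
  T[3,:] = [+0.0240, -0.0240, -0.1760, +0.0000, -0.3200]
  T[4,:] = [+0.1837, +0.0306, +0.1224, -0.2041, +0.0000]
|λ(T)| sorted: 0.5883, 0.4196, 0.2275, 0.1227, 0.1227.
spectral radius ρ = 0.5883; 0.5883 < 1 ⇒ converges.

yes, ρ = 0.5883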